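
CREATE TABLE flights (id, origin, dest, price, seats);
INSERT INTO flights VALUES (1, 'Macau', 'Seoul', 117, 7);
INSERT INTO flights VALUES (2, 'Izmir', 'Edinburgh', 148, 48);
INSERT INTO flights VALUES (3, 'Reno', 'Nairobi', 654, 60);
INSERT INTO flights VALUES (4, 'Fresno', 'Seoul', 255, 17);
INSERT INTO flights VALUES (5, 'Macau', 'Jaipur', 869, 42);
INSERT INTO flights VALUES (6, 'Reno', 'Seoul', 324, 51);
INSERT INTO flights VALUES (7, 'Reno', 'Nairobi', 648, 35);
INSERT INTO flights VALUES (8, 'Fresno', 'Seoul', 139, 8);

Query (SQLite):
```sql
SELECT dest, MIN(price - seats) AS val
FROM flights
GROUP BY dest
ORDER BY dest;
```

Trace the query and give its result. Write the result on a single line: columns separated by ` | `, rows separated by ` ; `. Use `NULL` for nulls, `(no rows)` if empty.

For each row compute price - seats.
Group by dest; take MIN of the expression per group.
  Edinburgh: ids {2} → MIN(price - seats)=100
  Jaipur: ids {5} → MIN(price - seats)=827
  Nairobi: ids {3, 7} → MIN(price - seats)=594
  Seoul: ids {1, 4, 6, 8} → MIN(price - seats)=110

Edinburgh | 100 ; Jaipur | 827 ; Nairobi | 594 ; Seoul | 110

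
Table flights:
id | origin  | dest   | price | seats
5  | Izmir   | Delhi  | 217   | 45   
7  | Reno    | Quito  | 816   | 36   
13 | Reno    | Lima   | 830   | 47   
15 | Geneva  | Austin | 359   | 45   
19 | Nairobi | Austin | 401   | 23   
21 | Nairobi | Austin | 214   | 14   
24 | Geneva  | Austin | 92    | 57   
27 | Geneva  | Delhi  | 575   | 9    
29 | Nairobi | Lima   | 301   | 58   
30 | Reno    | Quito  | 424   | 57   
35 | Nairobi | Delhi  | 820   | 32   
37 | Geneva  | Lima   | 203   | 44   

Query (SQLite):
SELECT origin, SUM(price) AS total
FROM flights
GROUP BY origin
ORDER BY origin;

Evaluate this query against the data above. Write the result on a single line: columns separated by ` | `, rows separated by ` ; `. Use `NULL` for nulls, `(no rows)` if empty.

Geneva | 1229 ; Izmir | 217 ; Nairobi | 1736 ; Reno | 2070

Partition flights by origin; compute SUM(price) within each group.
  Geneva: ids {15, 24, 27, 37} → SUM(price)=1229
  Izmir: ids {5} → SUM(price)=217
  Nairobi: ids {19, 21, 29, 35} → SUM(price)=1736
  Reno: ids {7, 13, 30} → SUM(price)=2070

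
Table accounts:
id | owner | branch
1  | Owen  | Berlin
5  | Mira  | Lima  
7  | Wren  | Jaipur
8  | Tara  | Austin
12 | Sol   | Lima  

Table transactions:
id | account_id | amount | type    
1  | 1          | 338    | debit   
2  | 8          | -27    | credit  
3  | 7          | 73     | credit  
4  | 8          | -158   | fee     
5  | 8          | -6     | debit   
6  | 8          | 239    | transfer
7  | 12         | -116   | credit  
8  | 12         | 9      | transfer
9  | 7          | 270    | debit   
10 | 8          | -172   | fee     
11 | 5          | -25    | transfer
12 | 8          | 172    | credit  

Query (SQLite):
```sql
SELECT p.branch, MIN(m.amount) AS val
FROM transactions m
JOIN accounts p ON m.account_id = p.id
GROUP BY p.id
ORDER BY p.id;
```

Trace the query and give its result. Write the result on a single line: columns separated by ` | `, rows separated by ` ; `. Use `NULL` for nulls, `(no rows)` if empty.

Join each transactions row to its accounts via account_id.
Group joined rows by accounts.id; compute MIN(m.amount) per group.
  1: ids {1} → MIN(m.amount)=338
  5: ids {11} → MIN(m.amount)=-25
  7: ids {3, 9} → MIN(m.amount)=73
  8: ids {2, 4, 5, 6, 10, 12} → MIN(m.amount)=-172
  12: ids {7, 8} → MIN(m.amount)=-116

Berlin | 338 ; Lima | -25 ; Jaipur | 73 ; Austin | -172 ; Lima | -116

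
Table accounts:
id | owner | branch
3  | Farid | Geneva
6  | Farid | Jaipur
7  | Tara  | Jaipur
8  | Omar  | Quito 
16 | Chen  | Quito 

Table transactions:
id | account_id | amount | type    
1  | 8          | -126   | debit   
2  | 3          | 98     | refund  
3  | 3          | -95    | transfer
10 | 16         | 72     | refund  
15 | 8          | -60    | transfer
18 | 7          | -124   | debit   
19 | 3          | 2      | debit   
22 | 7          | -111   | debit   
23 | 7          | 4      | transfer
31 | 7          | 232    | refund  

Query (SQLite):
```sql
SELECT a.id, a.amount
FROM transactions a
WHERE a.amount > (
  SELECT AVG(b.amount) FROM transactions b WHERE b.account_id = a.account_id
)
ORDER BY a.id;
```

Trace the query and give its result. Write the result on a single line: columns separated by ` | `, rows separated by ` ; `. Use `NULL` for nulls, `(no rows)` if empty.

2 | 98 ; 15 | -60 ; 19 | 2 ; 23 | 4 ; 31 | 232

For each transactions row a, compute AVG(amount) over rows sharing a.account_id.
Keep row a if a.amount > that per-group AVG.
  account_id=3: AVG(amount) = 1.666667
  account_id=7: AVG(amount) = 0.25
  account_id=8: AVG(amount) = -93.0
  account_id=16: AVG(amount) = 72.0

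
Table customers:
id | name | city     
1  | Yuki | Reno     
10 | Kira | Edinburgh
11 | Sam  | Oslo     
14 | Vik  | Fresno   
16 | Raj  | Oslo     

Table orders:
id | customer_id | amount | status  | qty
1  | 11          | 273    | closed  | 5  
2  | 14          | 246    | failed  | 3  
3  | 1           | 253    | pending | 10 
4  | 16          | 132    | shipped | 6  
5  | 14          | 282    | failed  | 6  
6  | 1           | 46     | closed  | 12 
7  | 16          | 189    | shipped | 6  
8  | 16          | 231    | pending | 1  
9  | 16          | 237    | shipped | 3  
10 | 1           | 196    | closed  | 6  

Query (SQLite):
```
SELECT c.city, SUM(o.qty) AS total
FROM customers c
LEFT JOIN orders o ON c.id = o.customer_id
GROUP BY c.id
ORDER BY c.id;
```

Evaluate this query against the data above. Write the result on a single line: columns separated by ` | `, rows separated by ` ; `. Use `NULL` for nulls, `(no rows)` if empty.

Reno | 28 ; Edinburgh | NULL ; Oslo | 5 ; Fresno | 9 ; Oslo | 16

LEFT JOIN keeps every customers row; unmatched ones get NULL for orders columns.
Group by customers.id and compute SUM(o.qty). SUM over an all-NULL group is NULL.
  1: ids {3, 6, 10} → SUM(o.qty)=28
  10: ids {—} → SUM(o.qty)=NULL
  11: ids {1} → SUM(o.qty)=5
  14: ids {2, 5} → SUM(o.qty)=9
  16: ids {4, 7, 8, 9} → SUM(o.qty)=16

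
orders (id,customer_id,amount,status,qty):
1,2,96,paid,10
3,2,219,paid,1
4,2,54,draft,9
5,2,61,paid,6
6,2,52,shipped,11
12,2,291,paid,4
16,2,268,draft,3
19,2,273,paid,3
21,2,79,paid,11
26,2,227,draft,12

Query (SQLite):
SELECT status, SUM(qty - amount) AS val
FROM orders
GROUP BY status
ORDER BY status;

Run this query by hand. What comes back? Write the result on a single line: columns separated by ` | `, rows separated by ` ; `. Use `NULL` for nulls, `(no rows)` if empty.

draft | -525 ; paid | -984 ; shipped | -41

For each row compute qty - amount.
Group by status; take SUM of the expression per group.
  draft: ids {4, 16, 26} → SUM(qty - amount)=-525
  paid: ids {1, 3, 5, 12, 19, 21} → SUM(qty - amount)=-984
  shipped: ids {6} → SUM(qty - amount)=-41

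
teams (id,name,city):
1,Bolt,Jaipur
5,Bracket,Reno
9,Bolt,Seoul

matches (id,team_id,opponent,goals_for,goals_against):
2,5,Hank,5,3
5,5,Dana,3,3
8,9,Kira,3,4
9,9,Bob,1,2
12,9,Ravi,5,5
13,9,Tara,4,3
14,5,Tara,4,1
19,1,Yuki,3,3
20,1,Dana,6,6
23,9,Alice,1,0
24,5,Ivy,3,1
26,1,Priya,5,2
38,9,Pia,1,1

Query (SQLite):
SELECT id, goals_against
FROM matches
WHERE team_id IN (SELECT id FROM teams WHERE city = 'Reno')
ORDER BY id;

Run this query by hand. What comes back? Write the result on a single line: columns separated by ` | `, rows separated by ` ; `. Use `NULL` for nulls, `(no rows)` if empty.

2 | 3 ; 5 | 3 ; 14 | 1 ; 24 | 1

Inner query: teams.id where city = 'Reno'.
Outer: keep matches rows whose team_id is in that set.
Inner query → {5}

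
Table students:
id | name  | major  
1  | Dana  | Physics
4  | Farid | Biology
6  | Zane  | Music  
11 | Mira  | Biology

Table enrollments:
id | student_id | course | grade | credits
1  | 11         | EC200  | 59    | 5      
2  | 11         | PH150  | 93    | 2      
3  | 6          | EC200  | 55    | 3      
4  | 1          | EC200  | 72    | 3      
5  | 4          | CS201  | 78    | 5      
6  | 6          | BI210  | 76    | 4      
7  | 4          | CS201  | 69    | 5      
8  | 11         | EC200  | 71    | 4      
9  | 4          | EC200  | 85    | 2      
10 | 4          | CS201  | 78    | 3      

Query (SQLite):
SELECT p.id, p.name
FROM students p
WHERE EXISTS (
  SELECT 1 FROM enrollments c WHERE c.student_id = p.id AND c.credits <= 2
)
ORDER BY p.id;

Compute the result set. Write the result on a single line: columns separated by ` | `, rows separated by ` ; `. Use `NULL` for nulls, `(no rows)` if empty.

4 | Farid ; 11 | Mira

For each students row, check whether any enrollments with matching student_id has credits <= 2.
Keep rows where that is true.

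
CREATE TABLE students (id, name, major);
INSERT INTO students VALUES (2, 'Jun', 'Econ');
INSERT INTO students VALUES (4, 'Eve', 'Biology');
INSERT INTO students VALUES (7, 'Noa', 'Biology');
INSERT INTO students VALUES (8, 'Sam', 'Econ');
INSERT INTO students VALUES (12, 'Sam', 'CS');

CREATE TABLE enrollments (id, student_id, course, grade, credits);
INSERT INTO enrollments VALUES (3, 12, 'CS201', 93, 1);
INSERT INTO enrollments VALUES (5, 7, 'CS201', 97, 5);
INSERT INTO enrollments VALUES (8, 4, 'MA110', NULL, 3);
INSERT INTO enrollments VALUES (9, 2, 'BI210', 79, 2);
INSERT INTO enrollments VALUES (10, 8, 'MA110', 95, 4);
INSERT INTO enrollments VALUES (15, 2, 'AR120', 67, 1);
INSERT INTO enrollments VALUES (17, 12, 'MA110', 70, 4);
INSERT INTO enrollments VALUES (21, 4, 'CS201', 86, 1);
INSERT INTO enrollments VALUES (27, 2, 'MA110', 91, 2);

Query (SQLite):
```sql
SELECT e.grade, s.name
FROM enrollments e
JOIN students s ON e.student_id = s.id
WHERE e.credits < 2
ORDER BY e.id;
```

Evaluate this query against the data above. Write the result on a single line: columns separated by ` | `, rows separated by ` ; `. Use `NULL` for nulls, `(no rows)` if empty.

93 | Sam ; 67 | Jun ; 86 | Eve

Each enrollments row matches the students row where student_id = students.id.
Then keep rows with e.credits < 2.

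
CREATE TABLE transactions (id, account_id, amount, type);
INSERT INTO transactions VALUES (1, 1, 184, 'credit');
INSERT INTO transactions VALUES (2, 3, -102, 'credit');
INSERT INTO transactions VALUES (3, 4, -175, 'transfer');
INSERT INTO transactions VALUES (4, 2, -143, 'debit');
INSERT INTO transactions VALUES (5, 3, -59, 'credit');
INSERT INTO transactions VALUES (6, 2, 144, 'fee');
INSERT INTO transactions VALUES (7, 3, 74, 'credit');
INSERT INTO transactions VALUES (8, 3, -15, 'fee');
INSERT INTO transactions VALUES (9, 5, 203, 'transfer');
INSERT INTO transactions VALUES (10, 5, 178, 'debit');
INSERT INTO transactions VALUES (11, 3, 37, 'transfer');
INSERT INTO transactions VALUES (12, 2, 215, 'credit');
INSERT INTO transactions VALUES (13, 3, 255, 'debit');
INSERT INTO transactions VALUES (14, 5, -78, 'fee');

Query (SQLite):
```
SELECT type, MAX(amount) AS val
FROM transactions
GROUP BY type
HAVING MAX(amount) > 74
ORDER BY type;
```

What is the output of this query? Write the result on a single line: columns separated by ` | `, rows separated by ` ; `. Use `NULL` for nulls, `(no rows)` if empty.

Partition transactions by type; compute MAX(amount) within each group.
HAVING: keep groups where MAX(amount) > 74.
  credit: ids {1, 2, 5, 7, 12} → MAX(amount)=215
  debit: ids {4, 10, 13} → MAX(amount)=255
  fee: ids {6, 8, 14} → MAX(amount)=144
  transfer: ids {3, 9, 11} → MAX(amount)=203

credit | 215 ; debit | 255 ; fee | 144 ; transfer | 203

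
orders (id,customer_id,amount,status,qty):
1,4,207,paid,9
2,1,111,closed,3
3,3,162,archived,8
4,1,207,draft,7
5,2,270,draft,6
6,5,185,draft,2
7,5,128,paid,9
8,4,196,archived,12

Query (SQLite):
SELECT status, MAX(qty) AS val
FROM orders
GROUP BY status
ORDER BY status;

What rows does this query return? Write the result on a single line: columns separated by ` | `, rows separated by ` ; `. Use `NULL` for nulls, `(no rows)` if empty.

archived | 12 ; closed | 3 ; draft | 7 ; paid | 9

Partition orders by status; compute MAX(qty) within each group.
  archived: ids {3, 8} → MAX(qty)=12
  closed: ids {2} → MAX(qty)=3
  draft: ids {4, 5, 6} → MAX(qty)=7
  paid: ids {1, 7} → MAX(qty)=9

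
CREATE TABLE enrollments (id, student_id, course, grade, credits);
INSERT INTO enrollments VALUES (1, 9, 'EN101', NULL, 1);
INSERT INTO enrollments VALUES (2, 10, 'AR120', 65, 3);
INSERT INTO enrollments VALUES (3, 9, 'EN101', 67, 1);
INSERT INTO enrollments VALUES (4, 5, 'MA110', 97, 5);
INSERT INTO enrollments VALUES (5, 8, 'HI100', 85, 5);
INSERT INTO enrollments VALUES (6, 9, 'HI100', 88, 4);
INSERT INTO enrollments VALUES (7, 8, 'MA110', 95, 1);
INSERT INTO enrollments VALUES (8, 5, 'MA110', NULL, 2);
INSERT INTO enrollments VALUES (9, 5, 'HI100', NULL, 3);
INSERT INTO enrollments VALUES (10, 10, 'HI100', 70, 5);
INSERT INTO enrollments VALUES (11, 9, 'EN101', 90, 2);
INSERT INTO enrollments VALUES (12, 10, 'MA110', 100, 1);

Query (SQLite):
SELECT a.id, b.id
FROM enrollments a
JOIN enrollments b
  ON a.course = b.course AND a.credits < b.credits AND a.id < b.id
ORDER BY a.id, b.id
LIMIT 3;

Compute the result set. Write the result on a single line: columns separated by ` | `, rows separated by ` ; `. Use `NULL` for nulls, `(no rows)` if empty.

1 | 11 ; 3 | 11 ; 6 | 10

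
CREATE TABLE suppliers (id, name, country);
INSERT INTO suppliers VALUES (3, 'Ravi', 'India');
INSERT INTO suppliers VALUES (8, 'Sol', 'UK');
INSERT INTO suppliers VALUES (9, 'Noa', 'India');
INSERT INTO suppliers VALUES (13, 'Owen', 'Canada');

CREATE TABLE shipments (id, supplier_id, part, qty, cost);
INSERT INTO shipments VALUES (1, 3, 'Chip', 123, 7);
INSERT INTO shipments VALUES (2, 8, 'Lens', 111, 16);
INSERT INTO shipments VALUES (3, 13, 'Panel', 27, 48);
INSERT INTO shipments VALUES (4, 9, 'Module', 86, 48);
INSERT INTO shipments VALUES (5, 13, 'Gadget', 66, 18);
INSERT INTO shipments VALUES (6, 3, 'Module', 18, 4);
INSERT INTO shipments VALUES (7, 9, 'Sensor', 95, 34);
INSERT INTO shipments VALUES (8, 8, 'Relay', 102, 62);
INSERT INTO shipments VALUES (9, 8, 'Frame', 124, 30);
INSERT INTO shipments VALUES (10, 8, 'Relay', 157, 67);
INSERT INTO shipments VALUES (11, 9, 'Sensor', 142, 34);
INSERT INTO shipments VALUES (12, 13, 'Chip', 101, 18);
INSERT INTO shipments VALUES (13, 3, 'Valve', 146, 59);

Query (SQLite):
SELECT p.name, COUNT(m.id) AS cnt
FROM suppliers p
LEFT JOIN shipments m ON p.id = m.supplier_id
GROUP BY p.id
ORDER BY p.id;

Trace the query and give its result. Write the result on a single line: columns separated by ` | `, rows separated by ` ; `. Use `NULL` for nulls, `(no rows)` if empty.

LEFT JOIN keeps every suppliers row; unmatched ones get NULL for shipments columns.
Group by suppliers.id and compute COUNT(m.id). COUNT(col) of an all-NULL group is 0.
  3: ids {1, 6, 13} → COUNT(m.id)=3
  8: ids {2, 8, 9, 10} → COUNT(m.id)=4
  9: ids {4, 7, 11} → COUNT(m.id)=3
  13: ids {3, 5, 12} → COUNT(m.id)=3

Ravi | 3 ; Sol | 4 ; Noa | 3 ; Owen | 3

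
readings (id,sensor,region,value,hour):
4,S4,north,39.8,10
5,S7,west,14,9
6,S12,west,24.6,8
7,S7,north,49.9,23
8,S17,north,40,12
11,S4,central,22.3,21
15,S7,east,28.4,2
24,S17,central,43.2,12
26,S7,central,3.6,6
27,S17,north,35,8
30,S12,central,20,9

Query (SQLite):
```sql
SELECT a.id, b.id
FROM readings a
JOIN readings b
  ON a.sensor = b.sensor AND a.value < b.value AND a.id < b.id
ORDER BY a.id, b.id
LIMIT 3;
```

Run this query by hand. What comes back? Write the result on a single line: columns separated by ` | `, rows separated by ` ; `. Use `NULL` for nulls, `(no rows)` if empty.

5 | 7 ; 5 | 15 ; 8 | 24

Pairs (a,b) with same sensor, a.value < b.value, a.id < b.id.
sensor groups: S12:{6,30} S17:{8,24,27} S4:{4,11} S7:{5,7,15,26}
Ordered by (a.id, b.id); first 3.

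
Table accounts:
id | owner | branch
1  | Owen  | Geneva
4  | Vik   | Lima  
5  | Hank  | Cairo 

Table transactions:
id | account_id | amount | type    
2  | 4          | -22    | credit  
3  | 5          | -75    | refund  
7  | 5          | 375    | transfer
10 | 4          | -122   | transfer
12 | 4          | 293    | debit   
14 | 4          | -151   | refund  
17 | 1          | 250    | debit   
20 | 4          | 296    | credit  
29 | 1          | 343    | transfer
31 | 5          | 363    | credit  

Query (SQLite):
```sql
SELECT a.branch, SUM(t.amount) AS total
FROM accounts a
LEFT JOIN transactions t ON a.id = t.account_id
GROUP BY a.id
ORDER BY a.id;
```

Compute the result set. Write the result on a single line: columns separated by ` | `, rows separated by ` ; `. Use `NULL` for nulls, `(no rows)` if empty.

LEFT JOIN keeps every accounts row; unmatched ones get NULL for transactions columns.
Group by accounts.id and compute SUM(t.amount). SUM over an all-NULL group is NULL.
  1: ids {17, 29} → SUM(t.amount)=593
  4: ids {2, 10, 12, 14, 20} → SUM(t.amount)=294
  5: ids {3, 7, 31} → SUM(t.amount)=663

Geneva | 593 ; Lima | 294 ; Cairo | 663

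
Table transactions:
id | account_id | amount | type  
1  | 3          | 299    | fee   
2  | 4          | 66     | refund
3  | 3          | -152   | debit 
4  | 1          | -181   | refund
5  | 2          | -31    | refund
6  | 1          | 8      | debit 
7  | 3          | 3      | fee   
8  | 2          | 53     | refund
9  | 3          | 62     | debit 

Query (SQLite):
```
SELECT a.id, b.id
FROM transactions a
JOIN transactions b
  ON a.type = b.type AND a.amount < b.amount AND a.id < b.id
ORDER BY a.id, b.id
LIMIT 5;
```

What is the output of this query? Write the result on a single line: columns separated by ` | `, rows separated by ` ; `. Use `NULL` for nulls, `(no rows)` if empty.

Pairs (a,b) with same type, a.amount < b.amount, a.id < b.id.
type groups: debit:{3,6,9} fee:{1,7} refund:{2,4,5,8}
Ordered by (a.id, b.id); first 5.

3 | 6 ; 3 | 9 ; 4 | 5 ; 4 | 8 ; 5 | 8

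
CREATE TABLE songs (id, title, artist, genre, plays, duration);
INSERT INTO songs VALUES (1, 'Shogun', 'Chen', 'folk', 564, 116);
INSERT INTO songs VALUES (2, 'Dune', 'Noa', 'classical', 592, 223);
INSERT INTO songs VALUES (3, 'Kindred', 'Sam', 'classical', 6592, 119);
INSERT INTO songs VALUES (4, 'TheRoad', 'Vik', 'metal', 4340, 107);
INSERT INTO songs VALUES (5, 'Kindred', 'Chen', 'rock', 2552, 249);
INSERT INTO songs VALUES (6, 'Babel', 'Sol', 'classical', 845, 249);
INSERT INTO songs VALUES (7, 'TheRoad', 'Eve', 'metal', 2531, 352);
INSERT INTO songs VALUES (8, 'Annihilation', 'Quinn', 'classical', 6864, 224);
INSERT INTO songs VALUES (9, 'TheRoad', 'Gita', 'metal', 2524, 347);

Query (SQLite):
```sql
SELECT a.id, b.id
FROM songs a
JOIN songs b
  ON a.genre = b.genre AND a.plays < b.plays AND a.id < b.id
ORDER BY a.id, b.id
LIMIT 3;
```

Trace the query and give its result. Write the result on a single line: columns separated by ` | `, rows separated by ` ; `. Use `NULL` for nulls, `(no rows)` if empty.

Pairs (a,b) with same genre, a.plays < b.plays, a.id < b.id.
genre groups: classical:{2,3,6,8} folk:{1} metal:{4,7,9} rock:{5}
Ordered by (a.id, b.id); first 3.

2 | 3 ; 2 | 6 ; 2 | 8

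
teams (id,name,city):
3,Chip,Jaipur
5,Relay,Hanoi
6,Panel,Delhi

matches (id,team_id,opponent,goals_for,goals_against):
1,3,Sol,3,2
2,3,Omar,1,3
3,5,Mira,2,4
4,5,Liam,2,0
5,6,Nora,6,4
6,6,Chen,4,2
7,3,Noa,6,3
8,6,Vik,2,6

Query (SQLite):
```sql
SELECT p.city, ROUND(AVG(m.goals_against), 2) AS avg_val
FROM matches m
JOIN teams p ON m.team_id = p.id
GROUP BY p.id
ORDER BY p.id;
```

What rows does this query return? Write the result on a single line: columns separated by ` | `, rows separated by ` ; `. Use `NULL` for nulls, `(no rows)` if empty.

Join each matches row to its teams via team_id.
Group joined rows by teams.id; compute ROUND(AVG(m.goals_against), 2) per group.
  3: ids {1, 2, 7} → ROUND(AVG(m.goals_against), 2)=2.67
  5: ids {3, 4} → ROUND(AVG(m.goals_against), 2)=2
  6: ids {5, 6, 8} → ROUND(AVG(m.goals_against), 2)=4

Jaipur | 2.67 ; Hanoi | 2 ; Delhi | 4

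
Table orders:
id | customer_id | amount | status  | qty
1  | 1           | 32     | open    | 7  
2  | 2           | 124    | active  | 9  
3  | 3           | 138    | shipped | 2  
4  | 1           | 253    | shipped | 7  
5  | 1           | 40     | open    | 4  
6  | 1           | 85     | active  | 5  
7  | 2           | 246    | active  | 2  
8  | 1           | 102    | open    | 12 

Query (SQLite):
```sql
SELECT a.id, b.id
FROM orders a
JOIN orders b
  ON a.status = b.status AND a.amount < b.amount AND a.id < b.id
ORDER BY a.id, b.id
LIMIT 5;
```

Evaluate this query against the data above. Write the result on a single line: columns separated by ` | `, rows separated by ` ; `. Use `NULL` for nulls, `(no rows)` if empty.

Pairs (a,b) with same status, a.amount < b.amount, a.id < b.id.
status groups: active:{2,6,7} open:{1,5,8} shipped:{3,4}
Ordered by (a.id, b.id); first 5.

1 | 5 ; 1 | 8 ; 2 | 7 ; 3 | 4 ; 5 | 8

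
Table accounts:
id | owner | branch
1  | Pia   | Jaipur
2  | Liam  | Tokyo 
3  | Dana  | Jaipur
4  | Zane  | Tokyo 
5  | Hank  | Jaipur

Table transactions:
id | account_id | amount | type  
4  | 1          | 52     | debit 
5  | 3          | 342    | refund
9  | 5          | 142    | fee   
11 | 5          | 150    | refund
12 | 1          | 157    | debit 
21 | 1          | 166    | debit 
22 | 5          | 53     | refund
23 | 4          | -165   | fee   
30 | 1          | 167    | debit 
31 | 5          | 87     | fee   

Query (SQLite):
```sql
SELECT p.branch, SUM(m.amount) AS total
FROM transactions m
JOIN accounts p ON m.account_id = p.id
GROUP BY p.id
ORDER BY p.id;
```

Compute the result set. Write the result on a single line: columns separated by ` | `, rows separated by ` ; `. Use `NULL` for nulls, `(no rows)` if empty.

Jaipur | 542 ; Jaipur | 342 ; Tokyo | -165 ; Jaipur | 432

Join each transactions row to its accounts via account_id.
Group joined rows by accounts.id; compute SUM(m.amount) per group.
  1: ids {4, 12, 21, 30} → SUM(m.amount)=542
  3: ids {5} → SUM(m.amount)=342
  4: ids {23} → SUM(m.amount)=-165
  5: ids {9, 11, 22, 31} → SUM(m.amount)=432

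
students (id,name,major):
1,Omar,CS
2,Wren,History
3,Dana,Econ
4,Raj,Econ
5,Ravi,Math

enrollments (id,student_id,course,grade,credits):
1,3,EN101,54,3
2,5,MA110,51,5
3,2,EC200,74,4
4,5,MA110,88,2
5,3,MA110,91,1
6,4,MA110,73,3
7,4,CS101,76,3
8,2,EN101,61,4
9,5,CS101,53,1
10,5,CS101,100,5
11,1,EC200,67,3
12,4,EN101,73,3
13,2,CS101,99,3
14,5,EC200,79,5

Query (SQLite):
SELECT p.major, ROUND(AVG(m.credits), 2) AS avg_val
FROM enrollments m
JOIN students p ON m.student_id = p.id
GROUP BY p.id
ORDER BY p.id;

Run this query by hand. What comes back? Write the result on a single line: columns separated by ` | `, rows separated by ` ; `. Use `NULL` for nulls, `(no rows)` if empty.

Join each enrollments row to its students via student_id.
Group joined rows by students.id; compute ROUND(AVG(m.credits), 2) per group.
  1: ids {11} → ROUND(AVG(m.credits), 2)=3
  2: ids {3, 8, 13} → ROUND(AVG(m.credits), 2)=3.67
  3: ids {1, 5} → ROUND(AVG(m.credits), 2)=2
  4: ids {6, 7, 12} → ROUND(AVG(m.credits), 2)=3
  5: ids {2, 4, 9, 10, 14} → ROUND(AVG(m.credits), 2)=3.6

CS | 3 ; History | 3.67 ; Econ | 2 ; Econ | 3 ; Math | 3.6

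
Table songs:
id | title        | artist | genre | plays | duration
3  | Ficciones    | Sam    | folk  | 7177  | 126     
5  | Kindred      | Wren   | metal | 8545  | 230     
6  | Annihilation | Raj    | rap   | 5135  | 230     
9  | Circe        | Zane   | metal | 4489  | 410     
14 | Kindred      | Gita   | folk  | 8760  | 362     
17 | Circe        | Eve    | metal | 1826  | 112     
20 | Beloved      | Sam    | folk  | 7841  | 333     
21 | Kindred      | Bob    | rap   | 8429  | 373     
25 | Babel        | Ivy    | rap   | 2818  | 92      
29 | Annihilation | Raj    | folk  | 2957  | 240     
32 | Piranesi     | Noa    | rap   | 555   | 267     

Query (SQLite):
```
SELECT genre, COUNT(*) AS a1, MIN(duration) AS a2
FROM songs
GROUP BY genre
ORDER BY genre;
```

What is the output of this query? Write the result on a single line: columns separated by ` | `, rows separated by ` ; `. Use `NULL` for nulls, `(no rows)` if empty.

folk | 4 | 126 ; metal | 3 | 112 ; rap | 4 | 92

Group songs by genre.
Per group compute: COUNT(*), MIN(duration).
  folk: ids {3, 14, 20, 29} → COUNT(*)=4, MIN(duration)=126
  metal: ids {5, 9, 17} → COUNT(*)=3, MIN(duration)=112
  rap: ids {6, 21, 25, 32} → COUNT(*)=4, MIN(duration)=92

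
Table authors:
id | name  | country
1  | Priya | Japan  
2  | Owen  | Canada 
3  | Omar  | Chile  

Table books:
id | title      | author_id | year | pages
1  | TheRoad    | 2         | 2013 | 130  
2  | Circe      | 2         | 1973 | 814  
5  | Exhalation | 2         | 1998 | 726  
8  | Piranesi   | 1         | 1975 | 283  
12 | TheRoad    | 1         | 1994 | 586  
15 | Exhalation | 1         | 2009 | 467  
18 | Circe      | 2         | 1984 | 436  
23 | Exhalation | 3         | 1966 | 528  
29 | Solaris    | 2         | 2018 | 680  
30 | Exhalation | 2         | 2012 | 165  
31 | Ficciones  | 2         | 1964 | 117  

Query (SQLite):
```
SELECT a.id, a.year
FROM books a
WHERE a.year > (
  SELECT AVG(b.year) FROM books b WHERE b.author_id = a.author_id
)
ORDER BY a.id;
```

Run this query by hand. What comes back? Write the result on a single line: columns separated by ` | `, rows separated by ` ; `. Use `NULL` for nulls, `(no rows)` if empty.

For each books row a, compute AVG(year) over rows sharing a.author_id.
Keep row a if a.year > that per-group AVG.
  author_id=1: AVG(year) = 1992.666667
  author_id=2: AVG(year) = 1994.571429
  author_id=3: AVG(year) = 1966.0

1 | 2013 ; 5 | 1998 ; 12 | 1994 ; 15 | 2009 ; 29 | 2018 ; 30 | 2012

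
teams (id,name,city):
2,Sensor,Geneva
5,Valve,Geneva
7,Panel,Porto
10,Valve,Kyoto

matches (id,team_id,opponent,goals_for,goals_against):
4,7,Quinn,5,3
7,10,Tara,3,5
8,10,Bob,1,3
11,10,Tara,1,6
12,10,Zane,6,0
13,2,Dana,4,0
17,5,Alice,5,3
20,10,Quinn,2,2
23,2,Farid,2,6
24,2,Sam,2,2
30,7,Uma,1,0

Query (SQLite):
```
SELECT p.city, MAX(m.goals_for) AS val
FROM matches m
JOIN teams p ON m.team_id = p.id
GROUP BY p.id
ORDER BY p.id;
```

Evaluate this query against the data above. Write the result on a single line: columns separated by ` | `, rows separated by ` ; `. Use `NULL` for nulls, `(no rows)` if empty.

Geneva | 4 ; Geneva | 5 ; Porto | 5 ; Kyoto | 6

Join each matches row to its teams via team_id.
Group joined rows by teams.id; compute MAX(m.goals_for) per group.
  2: ids {13, 23, 24} → MAX(m.goals_for)=4
  5: ids {17} → MAX(m.goals_for)=5
  7: ids {4, 30} → MAX(m.goals_for)=5
  10: ids {7, 8, 11, 12, 20} → MAX(m.goals_for)=6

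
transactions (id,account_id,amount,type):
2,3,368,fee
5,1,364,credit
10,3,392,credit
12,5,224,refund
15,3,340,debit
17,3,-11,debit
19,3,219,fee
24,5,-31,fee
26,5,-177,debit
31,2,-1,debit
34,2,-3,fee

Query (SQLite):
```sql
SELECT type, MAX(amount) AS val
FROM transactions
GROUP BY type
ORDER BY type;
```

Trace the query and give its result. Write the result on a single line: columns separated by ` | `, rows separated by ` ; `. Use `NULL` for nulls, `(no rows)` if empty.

credit | 392 ; debit | 340 ; fee | 368 ; refund | 224

Partition transactions by type; compute MAX(amount) within each group.
  credit: ids {5, 10} → MAX(amount)=392
  debit: ids {15, 17, 26, 31} → MAX(amount)=340
  fee: ids {2, 19, 24, 34} → MAX(amount)=368
  refund: ids {12} → MAX(amount)=224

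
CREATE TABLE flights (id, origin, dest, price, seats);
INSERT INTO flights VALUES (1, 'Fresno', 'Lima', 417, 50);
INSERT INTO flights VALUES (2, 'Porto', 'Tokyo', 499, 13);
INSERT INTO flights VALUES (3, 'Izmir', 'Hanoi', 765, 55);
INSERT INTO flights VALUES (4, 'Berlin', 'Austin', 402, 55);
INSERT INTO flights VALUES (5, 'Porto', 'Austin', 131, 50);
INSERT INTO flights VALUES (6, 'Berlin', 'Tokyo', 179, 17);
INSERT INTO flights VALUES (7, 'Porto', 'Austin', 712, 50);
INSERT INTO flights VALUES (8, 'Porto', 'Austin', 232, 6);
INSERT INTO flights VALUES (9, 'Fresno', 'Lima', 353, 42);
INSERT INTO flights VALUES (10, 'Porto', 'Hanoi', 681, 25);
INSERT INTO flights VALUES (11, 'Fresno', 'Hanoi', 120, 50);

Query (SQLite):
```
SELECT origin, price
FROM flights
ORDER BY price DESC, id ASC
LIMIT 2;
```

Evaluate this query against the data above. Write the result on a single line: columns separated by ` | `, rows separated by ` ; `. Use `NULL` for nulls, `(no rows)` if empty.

Izmir | 765 ; Porto | 712

Sort by price desc, tiebreak id asc: (765, id=3), (712, id=7), (681, id=10), (499, id=2), (417, id=1) …. Take first 2.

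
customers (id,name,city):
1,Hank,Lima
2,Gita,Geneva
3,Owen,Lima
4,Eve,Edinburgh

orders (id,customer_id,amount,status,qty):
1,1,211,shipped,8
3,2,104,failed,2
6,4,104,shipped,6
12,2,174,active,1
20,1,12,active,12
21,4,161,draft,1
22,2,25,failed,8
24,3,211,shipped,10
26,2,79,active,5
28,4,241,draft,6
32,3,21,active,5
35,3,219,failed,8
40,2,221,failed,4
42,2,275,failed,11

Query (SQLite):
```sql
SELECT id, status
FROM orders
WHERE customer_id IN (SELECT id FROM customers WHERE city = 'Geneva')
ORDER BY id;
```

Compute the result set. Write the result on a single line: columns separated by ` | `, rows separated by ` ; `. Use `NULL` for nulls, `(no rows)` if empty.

3 | failed ; 12 | active ; 22 | failed ; 26 | active ; 40 | failed ; 42 | failed

Inner query: customers.id where city = 'Geneva'.
Outer: keep orders rows whose customer_id is in that set.
Inner query → {2}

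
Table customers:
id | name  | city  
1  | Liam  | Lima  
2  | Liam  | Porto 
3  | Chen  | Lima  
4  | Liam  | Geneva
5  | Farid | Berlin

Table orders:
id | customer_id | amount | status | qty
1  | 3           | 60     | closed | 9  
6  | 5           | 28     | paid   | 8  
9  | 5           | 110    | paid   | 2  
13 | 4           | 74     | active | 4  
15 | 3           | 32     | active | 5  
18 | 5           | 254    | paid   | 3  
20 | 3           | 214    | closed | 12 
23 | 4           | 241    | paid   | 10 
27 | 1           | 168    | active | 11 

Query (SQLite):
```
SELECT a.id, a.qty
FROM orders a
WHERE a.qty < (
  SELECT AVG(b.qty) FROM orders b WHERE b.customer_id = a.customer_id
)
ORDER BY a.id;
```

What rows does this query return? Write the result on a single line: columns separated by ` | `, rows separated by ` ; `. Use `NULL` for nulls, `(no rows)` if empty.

For each orders row a, compute AVG(qty) over rows sharing a.customer_id.
Keep row a if a.qty < that per-group AVG.
  customer_id=1: AVG(qty) = 11.0
  customer_id=3: AVG(qty) = 8.666667
  customer_id=4: AVG(qty) = 7.0
  customer_id=5: AVG(qty) = 4.333333

9 | 2 ; 13 | 4 ; 15 | 5 ; 18 | 3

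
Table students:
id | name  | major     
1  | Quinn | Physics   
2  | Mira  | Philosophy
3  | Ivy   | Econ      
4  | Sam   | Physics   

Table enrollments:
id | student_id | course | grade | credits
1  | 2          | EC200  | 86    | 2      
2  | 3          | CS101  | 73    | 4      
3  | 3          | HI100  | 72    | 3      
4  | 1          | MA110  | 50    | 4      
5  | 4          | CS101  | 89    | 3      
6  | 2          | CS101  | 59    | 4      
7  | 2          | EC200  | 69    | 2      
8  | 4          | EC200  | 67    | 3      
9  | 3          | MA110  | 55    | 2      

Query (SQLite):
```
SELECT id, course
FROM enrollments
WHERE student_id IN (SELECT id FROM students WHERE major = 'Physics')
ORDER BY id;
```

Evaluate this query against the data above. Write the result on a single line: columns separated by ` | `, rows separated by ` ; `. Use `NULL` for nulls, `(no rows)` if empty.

4 | MA110 ; 5 | CS101 ; 8 | EC200

Inner query: students.id where major = 'Physics'.
Outer: keep enrollments rows whose student_id is in that set.
Inner query → {1, 4}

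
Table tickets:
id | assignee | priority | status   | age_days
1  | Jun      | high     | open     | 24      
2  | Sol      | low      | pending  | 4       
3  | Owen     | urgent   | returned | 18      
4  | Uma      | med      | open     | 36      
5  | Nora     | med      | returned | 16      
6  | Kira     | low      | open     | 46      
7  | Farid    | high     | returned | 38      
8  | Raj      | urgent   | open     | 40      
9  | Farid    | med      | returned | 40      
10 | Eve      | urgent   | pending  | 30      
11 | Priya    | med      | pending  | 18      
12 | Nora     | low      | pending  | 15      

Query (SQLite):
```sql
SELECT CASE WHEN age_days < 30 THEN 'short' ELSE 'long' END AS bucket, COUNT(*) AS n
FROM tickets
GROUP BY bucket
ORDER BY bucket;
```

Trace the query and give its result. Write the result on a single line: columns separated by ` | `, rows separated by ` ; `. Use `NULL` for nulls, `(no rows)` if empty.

long | 6 ; short | 6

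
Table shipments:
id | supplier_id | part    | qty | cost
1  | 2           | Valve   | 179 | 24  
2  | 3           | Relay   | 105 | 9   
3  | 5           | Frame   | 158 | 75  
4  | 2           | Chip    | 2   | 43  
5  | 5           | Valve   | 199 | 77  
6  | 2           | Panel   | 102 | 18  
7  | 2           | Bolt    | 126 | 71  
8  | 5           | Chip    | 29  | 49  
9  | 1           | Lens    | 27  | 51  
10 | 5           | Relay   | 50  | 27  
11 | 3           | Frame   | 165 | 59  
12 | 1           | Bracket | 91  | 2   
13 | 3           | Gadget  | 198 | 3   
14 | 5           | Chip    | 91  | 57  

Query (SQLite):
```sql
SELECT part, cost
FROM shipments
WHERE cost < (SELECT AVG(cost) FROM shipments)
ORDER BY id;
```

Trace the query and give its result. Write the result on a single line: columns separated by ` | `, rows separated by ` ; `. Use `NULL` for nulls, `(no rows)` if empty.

Valve | 24 ; Relay | 9 ; Panel | 18 ; Relay | 27 ; Bracket | 2 ; Gadget | 3

Scalar subquery: AVG(cost) over all shipments rows = 40.357143 (≈; comparison uses full precision).
Keep rows where cost < that value.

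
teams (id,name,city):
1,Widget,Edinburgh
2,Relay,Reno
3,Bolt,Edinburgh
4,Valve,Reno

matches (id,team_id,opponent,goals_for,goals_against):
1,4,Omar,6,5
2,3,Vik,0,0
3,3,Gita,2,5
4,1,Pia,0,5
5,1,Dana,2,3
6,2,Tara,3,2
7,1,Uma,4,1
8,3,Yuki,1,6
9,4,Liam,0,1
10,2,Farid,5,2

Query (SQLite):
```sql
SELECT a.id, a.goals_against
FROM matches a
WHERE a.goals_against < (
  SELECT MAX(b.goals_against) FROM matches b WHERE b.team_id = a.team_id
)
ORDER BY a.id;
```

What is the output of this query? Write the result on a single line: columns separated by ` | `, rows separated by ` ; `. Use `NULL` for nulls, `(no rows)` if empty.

For each matches row a, compute MAX(goals_against) over rows sharing a.team_id.
Keep row a if a.goals_against < that per-group MAX.
  team_id=1: MAX(goals_against) = 5
  team_id=2: MAX(goals_against) = 2
  team_id=3: MAX(goals_against) = 6
  team_id=4: MAX(goals_against) = 5

2 | 0 ; 3 | 5 ; 5 | 3 ; 7 | 1 ; 9 | 1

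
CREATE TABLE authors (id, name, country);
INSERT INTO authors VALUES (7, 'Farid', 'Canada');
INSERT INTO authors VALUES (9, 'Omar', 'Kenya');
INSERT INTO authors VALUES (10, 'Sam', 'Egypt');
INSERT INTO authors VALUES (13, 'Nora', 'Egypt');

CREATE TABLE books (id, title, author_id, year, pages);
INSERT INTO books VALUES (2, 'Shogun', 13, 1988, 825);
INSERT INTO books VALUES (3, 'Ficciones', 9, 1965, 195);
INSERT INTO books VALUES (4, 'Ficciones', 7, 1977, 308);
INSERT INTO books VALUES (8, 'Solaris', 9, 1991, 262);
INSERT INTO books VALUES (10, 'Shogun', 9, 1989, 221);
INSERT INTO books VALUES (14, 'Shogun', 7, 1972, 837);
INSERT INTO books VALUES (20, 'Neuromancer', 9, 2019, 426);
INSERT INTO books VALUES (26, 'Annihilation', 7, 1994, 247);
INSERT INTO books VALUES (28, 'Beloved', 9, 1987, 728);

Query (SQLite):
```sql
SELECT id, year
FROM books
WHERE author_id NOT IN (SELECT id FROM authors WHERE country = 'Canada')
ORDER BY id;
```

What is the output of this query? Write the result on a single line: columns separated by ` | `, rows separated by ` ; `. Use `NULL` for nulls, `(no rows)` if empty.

Inner query: authors.id where country = 'Canada'.
Outer: keep books rows whose author_id is not in that set.
Inner query → {7}

2 | 1988 ; 3 | 1965 ; 8 | 1991 ; 10 | 1989 ; 20 | 2019 ; 28 | 1987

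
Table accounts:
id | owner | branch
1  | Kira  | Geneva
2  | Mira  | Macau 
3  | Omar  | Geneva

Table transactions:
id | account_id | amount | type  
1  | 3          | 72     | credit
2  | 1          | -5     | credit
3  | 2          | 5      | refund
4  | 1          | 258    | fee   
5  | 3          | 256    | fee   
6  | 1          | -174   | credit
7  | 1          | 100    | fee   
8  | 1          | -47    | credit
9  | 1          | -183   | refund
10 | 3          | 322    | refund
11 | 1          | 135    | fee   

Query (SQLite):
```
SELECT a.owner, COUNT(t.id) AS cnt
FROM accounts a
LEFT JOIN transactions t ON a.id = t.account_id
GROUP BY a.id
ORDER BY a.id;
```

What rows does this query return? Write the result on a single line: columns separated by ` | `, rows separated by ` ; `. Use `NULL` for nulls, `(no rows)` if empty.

Kira | 7 ; Mira | 1 ; Omar | 3

LEFT JOIN keeps every accounts row; unmatched ones get NULL for transactions columns.
Group by accounts.id and compute COUNT(t.id). COUNT(col) of an all-NULL group is 0.
  1: ids {2, 4, 6, 7, 8, 9, 11} → COUNT(t.id)=7
  2: ids {3} → COUNT(t.id)=1
  3: ids {1, 5, 10} → COUNT(t.id)=3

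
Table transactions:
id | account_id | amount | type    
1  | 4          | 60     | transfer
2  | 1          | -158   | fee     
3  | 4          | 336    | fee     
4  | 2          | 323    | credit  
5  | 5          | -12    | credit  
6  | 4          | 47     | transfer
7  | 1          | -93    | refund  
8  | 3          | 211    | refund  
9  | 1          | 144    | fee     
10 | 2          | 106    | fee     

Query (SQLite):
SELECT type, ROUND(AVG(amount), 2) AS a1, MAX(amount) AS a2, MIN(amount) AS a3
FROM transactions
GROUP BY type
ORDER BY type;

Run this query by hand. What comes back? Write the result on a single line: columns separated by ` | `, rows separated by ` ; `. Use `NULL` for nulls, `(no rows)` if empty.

Group transactions by type.
Per group compute: ROUND(AVG(amount), 2), MAX(amount), MIN(amount).
  credit: ids {4, 5} → ROUND(AVG(amount), 2)=155.5, MAX(amount)=323, MIN(amount)=-12
  fee: ids {2, 3, 9, 10} → ROUND(AVG(amount), 2)=107, MAX(amount)=336, MIN(amount)=-158
  refund: ids {7, 8} → ROUND(AVG(amount), 2)=59, MAX(amount)=211, MIN(amount)=-93
  transfer: ids {1, 6} → ROUND(AVG(amount), 2)=53.5, MAX(amount)=60, MIN(amount)=47

credit | 155.5 | 323 | -12 ; fee | 107 | 336 | -158 ; refund | 59 | 211 | -93 ; transfer | 53.5 | 60 | 47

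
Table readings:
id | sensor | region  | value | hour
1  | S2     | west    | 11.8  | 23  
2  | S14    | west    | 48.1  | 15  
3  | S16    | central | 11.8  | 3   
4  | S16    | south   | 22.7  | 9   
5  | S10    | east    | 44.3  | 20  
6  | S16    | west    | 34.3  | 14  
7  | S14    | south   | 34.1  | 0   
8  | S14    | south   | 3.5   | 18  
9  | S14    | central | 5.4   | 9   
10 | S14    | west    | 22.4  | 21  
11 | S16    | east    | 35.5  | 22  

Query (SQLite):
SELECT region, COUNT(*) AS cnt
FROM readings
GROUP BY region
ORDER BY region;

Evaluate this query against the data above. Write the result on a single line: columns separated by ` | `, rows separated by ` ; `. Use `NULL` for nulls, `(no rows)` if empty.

central | 2 ; east | 2 ; south | 3 ; west | 4

Partition readings by region; compute COUNT(*) within each group.
  central: ids {3, 9} → COUNT(*)=2
  east: ids {5, 11} → COUNT(*)=2
  south: ids {4, 7, 8} → COUNT(*)=3
  west: ids {1, 2, 6, 10} → COUNT(*)=4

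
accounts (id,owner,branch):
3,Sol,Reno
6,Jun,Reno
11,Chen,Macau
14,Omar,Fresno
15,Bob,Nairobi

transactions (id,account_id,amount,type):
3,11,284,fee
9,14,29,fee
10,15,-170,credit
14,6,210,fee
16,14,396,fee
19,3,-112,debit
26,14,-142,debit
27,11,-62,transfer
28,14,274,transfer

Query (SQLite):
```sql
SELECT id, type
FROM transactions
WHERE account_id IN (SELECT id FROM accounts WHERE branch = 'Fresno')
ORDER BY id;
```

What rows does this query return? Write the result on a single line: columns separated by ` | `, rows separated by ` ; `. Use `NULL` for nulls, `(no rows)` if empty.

9 | fee ; 16 | fee ; 26 | debit ; 28 | transfer

Inner query: accounts.id where branch = 'Fresno'.
Outer: keep transactions rows whose account_id is in that set.
Inner query → {14}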